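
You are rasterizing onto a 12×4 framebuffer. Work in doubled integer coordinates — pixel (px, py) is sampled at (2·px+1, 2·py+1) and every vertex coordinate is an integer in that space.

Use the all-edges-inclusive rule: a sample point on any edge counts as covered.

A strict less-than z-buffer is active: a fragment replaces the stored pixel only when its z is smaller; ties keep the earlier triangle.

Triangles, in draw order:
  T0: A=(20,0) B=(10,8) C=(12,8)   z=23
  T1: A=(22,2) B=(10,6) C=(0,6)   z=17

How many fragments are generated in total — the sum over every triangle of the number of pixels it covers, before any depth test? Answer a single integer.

T0:
  2·area = 16  (B↔C swapped to make it positive)
  edge (20, 0)→(12, 8): d=(-8,8) inclusive
  edge (12, 8)→(10, 8): d=(-2,0) inclusive
  edge (10, 8)→(20, 0): d=(10,-8) inclusive
    (9,0)@(19, 1): e=[0,14,2] → █  [on edge]
    (10,0)@(21, 1): e=[-16,14,18] → ·
    (8,1)@(17, 3): e=[0,10,6] → █  [on edge]
    (9,1)@(19, 3): e=[-16,10,22] → ·
    (7,2)@(15, 5): e=[0,6,10] → █  [on edge]
    (8,2)@(17, 5): e=[-16,6,26] → ·
    (6,3)@(13, 7): e=[0,2,14] → █  [on edge]
    (7,3)@(15, 7): e=[-16,2,30] → ·
  covered (4 px):
    · · · · · · · · · █ · ·
    · · · · · · · · █ · · ·
    · · · · · · · █ · · · ·
    · · · · · · █ · · · · ·
T1:
  2·area = 40
  edge (22, 2)→(10, 6): d=(-12,4) inclusive
  edge (10, 6)→(0, 6): d=(-10,0) inclusive
  edge (0, 6)→(22, 2): d=(22,-4) inclusive
    (8,1)@(17, 3): e=[8,30,2] → █
    (9,1)@(19, 3): e=[0,30,10] → █  [on edge]
    (10,1)@(21, 3): e=[-8,30,18] → ·
    (3,2)@(7, 5): e=[24,10,6] → █
    (4,2)@(9, 5): e=[16,10,14] → █
    (5,2)@(11, 5): e=[8,10,22] → █
    (6,2)@(13, 5): e=[0,10,30] → █  [on edge]
    (7,2)@(15, 5): e=[-8,10,38] → ·
    (8,2)@(17, 5): e=[-16,10,46] → ·
    (9,2)@(19, 5): e=[-24,10,54] → ·
    (3,3)@(7, 7): e=[0,-10,50] → ·  [on edge]
    (4,3)@(9, 7): e=[-8,-10,58] → ·
  covered (6 px):
    · · · · · · · · · · · ·
    · · · · · · · · █ █ · ·
    · · · █ █ █ █ · · · · ·
    · · · · · · · · · · · ·

Answer: 10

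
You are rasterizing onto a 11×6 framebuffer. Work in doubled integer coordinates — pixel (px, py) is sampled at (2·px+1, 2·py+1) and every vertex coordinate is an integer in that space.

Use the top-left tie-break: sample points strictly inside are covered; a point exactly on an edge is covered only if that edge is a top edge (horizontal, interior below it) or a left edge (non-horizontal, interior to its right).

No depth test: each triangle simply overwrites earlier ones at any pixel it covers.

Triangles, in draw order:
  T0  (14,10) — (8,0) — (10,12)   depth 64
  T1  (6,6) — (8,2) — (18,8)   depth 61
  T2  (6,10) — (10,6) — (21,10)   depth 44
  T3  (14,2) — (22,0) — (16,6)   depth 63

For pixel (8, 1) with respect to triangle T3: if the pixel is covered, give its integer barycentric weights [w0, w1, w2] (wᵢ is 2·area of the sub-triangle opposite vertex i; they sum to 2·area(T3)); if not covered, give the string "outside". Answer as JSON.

T0:
  2·area = 52  (B↔C swapped to make it positive)
  edge (14, 10)→(10, 12): d=(-4,2) right/bottom  bias=-1
  edge (10, 12)→(8, 0): d=(-2,-12) top-left  bias=+0
  edge (8, 0)→(14, 10): d=(6,10) right/bottom  bias=-1
    (4,1)@(9, 3): e=[38,6,8] → X
    (5,1)@(11, 3): e=[34,30,-12] → .
    (4,2)@(9, 5): e=[30,2,20] → X
    (5,2)@(11, 5): e=[26,26,0] → .  [on edge]
    (4,3)@(9, 7): e=[22,-2,32] → .
    (5,3)@(11, 7): e=[18,22,12] → X
    (6,3)@(13, 7): e=[14,46,-8] → .
    (5,4)@(11, 9): e=[10,18,24] → X
    (6,4)@(13, 9): e=[6,42,4] → X
    (7,4)@(15, 9): e=[2,66,-16] → .
    (5,5)@(11, 11): e=[2,14,36] → X
    (6,5)@(13, 11): e=[-2,38,16] → .
  covered (6 px):
    . . . . . . . . . . .
    . . . . X . . . . . .
    . . . . X . . . . . .
    . . . . . X . . . . .
    . . . . . X X . . . .
    . . . . . X . . . . .
T1:
  2·area = 52
  edge (6, 6)→(8, 2): d=(2,-4) top-left  bias=+0
  edge (8, 2)→(18, 8): d=(10,6) right/bottom  bias=-1
  edge (18, 8)→(6, 6): d=(-12,-2) top-left  bias=+0
    (4,1)@(9, 3): e=[6,4,42] → X
    (5,1)@(11, 3): e=[14,-8,46] → .
    (3,2)@(7, 5): e=[2,36,14] → X
    (5,2)@(11, 5): e=[18,12,22] → X
    (6,2)@(13, 5): e=[26,0,26] → .  [on edge]
    (3,3)@(7, 7): e=[6,56,-10] → .
    (4,3)@(9, 7): e=[14,44,-6] → .
    (5,3)@(11, 7): e=[22,32,-2] → .
    (6,3)@(13, 7): e=[30,20,2] → X
    (7,3)@(15, 7): e=[38,8,6] → X
    (8,3)@(17, 7): e=[46,-4,10] → .
    (6,4)@(13, 9): e=[34,40,-22] → .
  covered (6 px):
    . . . . . . . . . . .
    . . . . X . . . . . .
    . . . X X X . . . . .
    . . . . . . X X . . .
    . . . . . . . . . . .
    . . . . . . . . . . .
T2:
  2·area = 60
  edge (6, 10)→(10, 6): d=(4,-4) top-left  bias=+0
  edge (10, 6)→(21, 10): d=(11,4) right/bottom  bias=-1
  edge (21, 10)→(6, 10): d=(-15,0) right/bottom  bias=-1
    (7,0)@(15, 1): e=[0,-75,135] → .  [on edge]
    (6,1)@(13, 3): e=[0,-45,105] → .  [on edge]
    (5,2)@(11, 5): e=[0,-15,75] → .  [on edge]
    (4,3)@(9, 7): e=[0,15,45] → X  [on edge]
    (5,3)@(11, 7): e=[8,7,45] → X
    (6,3)@(13, 7): e=[16,-1,45] → .
    (3,4)@(7, 9): e=[0,45,15] → X  [on edge]
    (6,4)@(13, 9): e=[24,21,15] → X
    (7,4)@(15, 9): e=[32,13,15] → X
    (8,4)@(17, 9): e=[40,5,15] → X
    (9,4)@(19, 9): e=[48,-3,15] → .
    (2,5)@(5, 11): e=[0,75,-15] → .  [on edge]
  covered (8 px):
    . . . . . . . . . . .
    . . . . . . . . . . .
    . . . . . . . . . . .
    . . . . X X . . . . .
    . . . X X X X X X . .
    . . . . . . . . . . .
T3:
  2·area = 36
  edge (14, 2)→(22, 0): d=(8,-2) top-left  bias=+0
  edge (22, 0)→(16, 6): d=(-6,6) right/bottom  bias=-1
  edge (16, 6)→(14, 2): d=(-2,-4) top-left  bias=+0
    (9,0)@(19, 1): e=[2,12,22] → X
    (10,0)@(21, 1): e=[6,0,30] → .  [on edge]
    (7,1)@(15, 3): e=[10,24,2] → X
    (8,1)@(17, 3): e=[14,12,10] → X
    (9,1)@(19, 3): e=[18,0,18] → .  [on edge]
    (7,2)@(15, 5): e=[26,12,-2] → .
    (8,2)@(17, 5): e=[30,0,6] → .  [on edge]
    (7,3)@(15, 7): e=[42,0,-6] → .  [on edge]
    (6,4)@(13, 9): e=[54,0,-18] → .  [on edge]
    (5,5)@(11, 11): e=[66,0,-30] → .  [on edge]
  covered (3 px):
    . . . . . . . . . X .
    . . . . . . . X X . .
    . . . . . . . . . . .
    . . . . . . . . . . .
    . . . . . . . . . . .
    . . . . . . . . . . .

Final: [12,10,14]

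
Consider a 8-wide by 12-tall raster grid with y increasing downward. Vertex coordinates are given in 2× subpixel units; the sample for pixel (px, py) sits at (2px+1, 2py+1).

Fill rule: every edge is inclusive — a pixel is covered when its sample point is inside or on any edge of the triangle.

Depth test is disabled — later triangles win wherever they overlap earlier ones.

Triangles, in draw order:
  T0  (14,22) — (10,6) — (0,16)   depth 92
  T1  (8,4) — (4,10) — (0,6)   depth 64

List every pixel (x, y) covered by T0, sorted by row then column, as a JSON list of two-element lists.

T0:
  2·area = 200  (B↔C swapped to make it positive)
  edge (14, 22)→(0, 16): d=(-14,-6) inclusive
  edge (0, 16)→(10, 6): d=(10,-10) inclusive
  edge (10, 6)→(14, 22): d=(4,16) inclusive
    (7,0)@(15, 1): e=[300,0,-100] → ·  [on edge]
    (6,1)@(13, 3): e=[260,0,-60] → ·  [on edge]
    (5,2)@(11, 5): e=[220,0,-20] → ·  [on edge]
    (4,3)@(9, 7): e=[180,0,20] → █  [on edge]
    (5,3)@(11, 7): e=[192,20,-12] → ·
    (3,4)@(7, 9): e=[140,0,60] → █  [on edge]
    (5,4)@(11, 9): e=[164,40,-4] → ·
    (2,5)@(5, 11): e=[100,0,100] → █  [on edge]
    (5,5)@(11, 11): e=[136,60,4] → █
    (6,5)@(13, 11): e=[148,80,-28] → ·
    (1,6)@(3, 13): e=[60,0,140] → █  [on edge]
    (6,6)@(13, 13): e=[120,100,-20] → ·
    (0,7)@(1, 15): e=[20,0,180] → █  [on edge]
    (3,9)@(7, 19): e=[0,100,100] → █  [on edge]
  covered (28 px):
    · · · · · · · ·
    · · · · · · · ·
    · · · · · · · ·
    · · · · █ · · ·
    · · · █ █ · · ·
    · · █ █ █ █ · ·
    · █ █ █ █ █ · ·
    █ █ █ █ █ █ · ·
    · █ █ █ █ █ · ·
    · · · █ █ █ █ ·
    · · · · · · █ ·
    · · · · · · · ·
T1:
  2·area = 40
  edge (8, 4)→(4, 10): d=(-4,6) inclusive
  edge (4, 10)→(0, 6): d=(-4,-4) inclusive
  edge (0, 6)→(8, 4): d=(8,-2) inclusive
    (2,2)@(5, 5): e=[14,24,2] → █
    (3,2)@(7, 5): e=[2,32,6] → █
    (4,2)@(9, 5): e=[-10,40,10] → ·
    (0,3)@(1, 7): e=[30,0,10] → █  [on edge]
    (1,3)@(3, 7): e=[18,8,14] → █
    (3,3)@(7, 7): e=[-6,24,22] → ·
    (0,4)@(1, 9): e=[22,-8,26] → ·
    (1,4)@(3, 9): e=[10,0,30] → █  [on edge]
    (2,4)@(5, 9): e=[-2,8,34] → ·
    (1,5)@(3, 11): e=[2,-8,46] → ·
    (2,5)@(5, 11): e=[-10,0,50] → ·  [on edge]
    (3,6)@(7, 13): e=[-30,0,70] → ·  [on edge]
    (4,7)@(9, 15): e=[-50,0,90] → ·  [on edge]
    (5,8)@(11, 17): e=[-70,0,110] → ·  [on edge]
    (6,9)@(13, 19): e=[-90,0,130] → ·  [on edge]
    (7,10)@(15, 21): e=[-110,0,150] → ·  [on edge]
  covered (6 px):
    · · · · · · · ·
    · · · · · · · ·
    · · █ █ · · · ·
    █ █ █ · · · · ·
    · █ · · · · · ·
    · · · · · · · ·
    · · · · · · · ·
    · · · · · · · ·
    · · · · · · · ·
    · · · · · · · ·
    · · · · · · · ·
    · · · · · · · ·

Result: [[4,3],[3,4],[4,4],[2,5],[3,5],[4,5],[5,5],[1,6],[2,6],[3,6],[4,6],[5,6],[0,7],[1,7],[2,7],[3,7],[4,7],[5,7],[1,8],[2,8],[3,8],[4,8],[5,8],[3,9],[4,9],[5,9],[6,9],[6,10]]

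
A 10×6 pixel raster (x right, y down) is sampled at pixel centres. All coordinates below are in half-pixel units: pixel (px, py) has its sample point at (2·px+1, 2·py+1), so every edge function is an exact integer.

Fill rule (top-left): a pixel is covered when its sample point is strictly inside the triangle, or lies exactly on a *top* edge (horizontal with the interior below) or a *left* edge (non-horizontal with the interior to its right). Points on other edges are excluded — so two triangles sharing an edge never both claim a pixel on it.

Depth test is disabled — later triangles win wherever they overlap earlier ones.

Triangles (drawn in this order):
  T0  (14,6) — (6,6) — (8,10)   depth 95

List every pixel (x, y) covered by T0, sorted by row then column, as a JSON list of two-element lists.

T0:
  2·area = 32  (B↔C swapped to make it positive)
  edge (14, 6)→(8, 10): d=(-6,4) right/bottom  bias=-1
  edge (8, 10)→(6, 6): d=(-2,-4) top-left  bias=+0
  edge (6, 6)→(14, 6): d=(8,0) top-left  bias=+0
    (3,3)@(7, 7): e=[22,2,8] → █
    (4,3)@(9, 7): e=[14,10,8] → █
    (5,3)@(11, 7): e=[6,18,8] → █
    (6,3)@(13, 7): e=[-2,26,8] → ·
    (3,4)@(7, 9): e=[10,-2,24] → ·
    (4,4)@(9, 9): e=[2,6,24] → █
    (5,4)@(11, 9): e=[-6,14,24] → ·
    (4,5)@(9, 11): e=[-10,2,40] → ·
  covered (4 px):
    · · · · · · · · · ·
    · · · · · · · · · ·
    · · · · · · · · · ·
    · · · █ █ █ · · · ·
    · · · · █ · · · · ·
    · · · · · · · · · ·

Final: [[3,3],[4,3],[5,3],[4,4]]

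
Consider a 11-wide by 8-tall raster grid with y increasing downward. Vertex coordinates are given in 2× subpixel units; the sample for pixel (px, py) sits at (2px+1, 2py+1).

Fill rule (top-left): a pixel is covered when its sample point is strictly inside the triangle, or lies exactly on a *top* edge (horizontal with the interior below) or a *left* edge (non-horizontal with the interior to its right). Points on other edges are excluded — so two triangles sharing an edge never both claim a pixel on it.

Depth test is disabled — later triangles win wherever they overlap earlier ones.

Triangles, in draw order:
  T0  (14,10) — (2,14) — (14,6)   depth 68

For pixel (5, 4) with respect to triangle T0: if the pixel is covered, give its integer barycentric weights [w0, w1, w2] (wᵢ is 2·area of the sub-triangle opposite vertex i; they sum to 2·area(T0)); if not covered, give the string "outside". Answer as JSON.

T0:
  2·area = 48
  edge (14, 10)→(2, 14): d=(-12,4) right/bottom  bias=-1
  edge (2, 14)→(14, 6): d=(12,-8) top-left  bias=+0
  edge (14, 6)→(14, 10): d=(0,4) right/bottom  bias=-1
    (6,3)@(13, 7): e=[40,4,4] → #
    (7,3)@(15, 7): e=[32,20,-4] → ·
    (5,4)@(11, 9): e=[24,12,12] → #
    (7,4)@(15, 9): e=[8,44,-4] → ·
    (8,4)@(17, 9): e=[0,60,-12] → ·  [on edge]
    (3,5)@(7, 11): e=[16,4,28] → #
    (4,5)@(9, 11): e=[8,20,20] → #
    (5,5)@(11, 11): e=[0,36,12] → ·  [on edge]
    (6,5)@(13, 11): e=[-8,52,4] → ·
    (2,6)@(5, 13): e=[0,12,36] → ·  [on edge]
    (3,6)@(7, 13): e=[-8,28,28] → ·
    (4,6)@(9, 13): e=[-16,44,20] → ·
  covered (5 px):
    · · · · · · · · · · ·
    · · · · · · · · · · ·
    · · · · · · · · · · ·
    · · · · · · # · · · ·
    · · · · · # # · · · ·
    · · · # # · · · · · ·
    · · · · · · · · · · ·
    · · · · · · · · · · ·

Answer: [12,12,24]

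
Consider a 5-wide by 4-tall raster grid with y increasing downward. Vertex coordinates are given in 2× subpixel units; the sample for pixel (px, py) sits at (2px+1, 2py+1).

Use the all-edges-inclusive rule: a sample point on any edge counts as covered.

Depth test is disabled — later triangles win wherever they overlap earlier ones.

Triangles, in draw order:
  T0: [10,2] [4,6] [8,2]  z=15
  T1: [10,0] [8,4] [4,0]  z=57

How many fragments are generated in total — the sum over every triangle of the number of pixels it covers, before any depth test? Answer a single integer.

T0:
  2·area = 8
  edge (10, 2)→(4, 6): d=(-6,4) inclusive
  edge (4, 6)→(8, 2): d=(4,-4) inclusive
  edge (8, 2)→(10, 2): d=(2,0) inclusive
    (4,0)@(9, 1): e=[10,0,-2] → .  [on edge]
    (3,1)@(7, 3): e=[6,0,2] → X  [on edge]
    (4,1)@(9, 3): e=[-2,8,2] → .
    (2,2)@(5, 5): e=[2,0,6] → X  [on edge]
    (3,2)@(7, 5): e=[-6,8,6] → .
    (1,3)@(3, 7): e=[-2,0,10] → .  [on edge]
    (2,3)@(5, 7): e=[-10,8,10] → .
  covered (2 px):
    . . . . .
    . . . X .
    . . X . .
    . . . . .
T1:
  2·area = 24
  edge (10, 0)→(8, 4): d=(-2,4) inclusive
  edge (8, 4)→(4, 0): d=(-4,-4) inclusive
  edge (4, 0)→(10, 0): d=(6,0) inclusive
    (2,0)@(5, 1): e=[18,0,6] → X  [on edge]
    (3,0)@(7, 1): e=[10,8,6] → X
    (4,0)@(9, 1): e=[2,16,6] → X
    (2,1)@(5, 3): e=[14,-8,18] → .
    (3,1)@(7, 3): e=[6,0,18] → X  [on edge]
    (4,1)@(9, 3): e=[-2,8,18] → .
    (3,2)@(7, 5): e=[2,-8,30] → .
    (4,2)@(9, 5): e=[-6,0,30] → .  [on edge]
  covered (4 px):
    . . X X X
    . . . X .
    . . . . .
    . . . . .

Answer: 6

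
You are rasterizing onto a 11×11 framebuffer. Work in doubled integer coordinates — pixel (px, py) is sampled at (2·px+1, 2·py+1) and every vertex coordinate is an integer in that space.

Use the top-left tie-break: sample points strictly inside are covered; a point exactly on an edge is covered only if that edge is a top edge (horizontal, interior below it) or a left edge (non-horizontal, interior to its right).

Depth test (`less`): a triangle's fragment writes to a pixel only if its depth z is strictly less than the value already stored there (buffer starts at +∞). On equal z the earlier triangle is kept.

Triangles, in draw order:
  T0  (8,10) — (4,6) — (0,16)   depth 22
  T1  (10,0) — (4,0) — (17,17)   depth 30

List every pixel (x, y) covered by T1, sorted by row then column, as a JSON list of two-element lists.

T0:
  2·area = 56  (B↔C swapped to make it positive)
  edge (8, 10)→(0, 16): d=(-8,6) right/bottom  bias=-1
  edge (0, 16)→(4, 6): d=(4,-10) top-left  bias=+0
  edge (4, 6)→(8, 10): d=(4,4) right/bottom  bias=-1
    (0,1)@(1, 3): e=[98,-42,0] → ·  [on edge]
    (1,2)@(3, 5): e=[70,-14,0] → ·  [on edge]
    (2,3)@(5, 7): e=[42,14,0] → ·  [on edge]
    (1,4)@(3, 9): e=[38,2,16] → #
    (2,4)@(5, 9): e=[26,22,8] → #
    (3,4)@(7, 9): e=[14,42,0] → ·  [on edge]
    (1,5)@(3, 11): e=[22,10,24] → #
    (3,5)@(7, 11): e=[-2,50,8] → ·
    (4,5)@(9, 11): e=[-14,70,0] → ·  [on edge]
    (1,6)@(3, 13): e=[6,18,32] → #
    (2,6)@(5, 13): e=[-6,38,24] → ·
    (5,6)@(11, 13): e=[-42,98,0] → ·  [on edge]
    (6,7)@(13, 15): e=[-70,126,0] → ·  [on edge]
    (7,8)@(15, 17): e=[-98,154,0] → ·  [on edge]
    (8,9)@(17, 19): e=[-126,182,0] → ·  [on edge]
    (9,10)@(19, 21): e=[-154,210,0] → ·  [on edge]
  covered (6 px):
    · · · · · · · · · · ·
    · · · · · · · · · · ·
    · · · · · · · · · · ·
    · · · · · · · · · · ·
    · # # · · · · · · · ·
    · # # · · · · · · · ·
    · # · · · · · · · · ·
    # · · · · · · · · · ·
    · · · · · · · · · · ·
    · · · · · · · · · · ·
    · · · · · · · · · · ·
T1:
  2·area = 102  (B↔C swapped to make it positive)
  edge (10, 0)→(17, 17): d=(7,17) right/bottom  bias=-1
  edge (17, 17)→(4, 0): d=(-13,-17) top-left  bias=+0
  edge (4, 0)→(10, 0): d=(6,0) top-left  bias=+0
    (2,0)@(5, 1): e=[92,4,6] → #
    (3,0)@(7, 1): e=[58,38,6] → #
    (4,0)@(9, 1): e=[24,72,6] → #
    (5,0)@(11, 1): e=[-10,106,6] → ·
    (2,1)@(5, 3): e=[106,-22,18] → ·
    (3,1)@(7, 3): e=[72,12,18] → #
    (5,1)@(11, 3): e=[4,80,18] → #
    (6,1)@(13, 3): e=[-30,114,18] → ·
    (3,2)@(7, 5): e=[86,-14,30] → ·
    (4,2)@(9, 5): e=[52,20,30] → #
    (6,2)@(13, 5): e=[-16,88,30] → ·
    (4,3)@(9, 7): e=[66,-6,42] → ·
    (8,8)@(17, 17): e=[0,0,102] → ·  [on edge]
  covered (13 px):
    · · # # # · · · · · ·
    · · · # # # · · · · ·
    · · · · # # · · · · ·
    · · · · · # · · · · ·
    · · · · · # # · · · ·
    · · · · · · # · · · ·
    · · · · · · · # · · ·
    · · · · · · · · · · ·
    · · · · · · · · · · ·
    · · · · · · · · · · ·
    · · · · · · · · · · ·

Final: [[2,0],[3,0],[4,0],[3,1],[4,1],[5,1],[4,2],[5,2],[5,3],[5,4],[6,4],[6,5],[7,6]]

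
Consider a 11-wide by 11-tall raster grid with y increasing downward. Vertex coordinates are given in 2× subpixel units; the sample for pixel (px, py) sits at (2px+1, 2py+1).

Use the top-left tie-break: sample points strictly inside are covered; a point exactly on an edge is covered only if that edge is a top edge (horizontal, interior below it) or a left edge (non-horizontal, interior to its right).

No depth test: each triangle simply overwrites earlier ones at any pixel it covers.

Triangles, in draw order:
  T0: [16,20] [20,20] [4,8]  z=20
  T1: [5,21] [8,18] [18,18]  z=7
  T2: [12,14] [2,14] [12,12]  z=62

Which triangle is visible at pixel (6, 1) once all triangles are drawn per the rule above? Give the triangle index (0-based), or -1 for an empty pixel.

T0:
  2·area = 48  (B↔C swapped to make it positive)
  edge (16, 20)→(4, 8): d=(-12,-12) top-left  bias=+0
  edge (4, 8)→(20, 20): d=(16,12) right/bottom  bias=-1
  edge (20, 20)→(16, 20): d=(-4,0) right/bottom  bias=-1
    (0,2)@(1, 5): e=[0,-12,60] → ·  [on edge]
    (1,3)@(3, 7): e=[0,-4,52] → ·  [on edge]
    (2,4)@(5, 9): e=[0,4,44] → █  [on edge]
    (3,4)@(7, 9): e=[24,-20,44] → ·
    (2,5)@(5, 11): e=[-24,36,36] → ·
    (3,5)@(7, 11): e=[0,12,36] → █  [on edge]
    (4,5)@(9, 11): e=[24,-12,36] → ·
    (3,6)@(7, 13): e=[-24,44,28] → ·
    (4,6)@(9, 13): e=[0,20,28] → █  [on edge]
    (5,6)@(11, 13): e=[24,-4,28] → ·
    (4,7)@(9, 15): e=[-24,52,20] → ·
    (5,7)@(11, 15): e=[0,28,20] → █  [on edge]
    (6,8)@(13, 17): e=[0,36,12] → █  [on edge]
    (7,9)@(15, 19): e=[0,44,4] → █  [on edge]
    (8,10)@(17, 21): e=[0,52,-4] → ·  [on edge]
  covered (9 px):
    · · · · · · · · · · ·
    · · · · · · · · · · ·
    · · · · · · · · · · ·
    · · · · · · · · · · ·
    · · █ · · · · · · · ·
    · · · █ · · · · · · ·
    · · · · █ · · · · · ·
    · · · · · █ █ · · · ·
    · · · · · · █ █ · · ·
    · · · · · · · █ █ · ·
    · · · · · · · · · · ·
T1:
  2·area = 30
  edge (5, 21)→(8, 18): d=(3,-3) top-left  bias=+0
  edge (8, 18)→(18, 18): d=(10,0) top-left  bias=+0
  edge (18, 18)→(5, 21): d=(-13,3) right/bottom  bias=-1
    (10,2)@(21, 5): e=[0,-130,160] → ·  [on edge]
    (9,3)@(19, 7): e=[0,-110,140] → ·  [on edge]
    (8,4)@(17, 9): e=[0,-90,120] → ·  [on edge]
    (7,5)@(15, 11): e=[0,-70,100] → ·  [on edge]
    (6,6)@(13, 13): e=[0,-50,80] → ·  [on edge]
    (5,7)@(11, 15): e=[0,-30,60] → ·  [on edge]
    (4,8)@(9, 17): e=[0,-10,40] → ·  [on edge]
    (3,9)@(7, 19): e=[0,10,20] → █  [on edge]
    (4,9)@(9, 19): e=[6,10,14] → █
    (5,9)@(11, 19): e=[12,10,8] → █
    (6,9)@(13, 19): e=[18,10,2] → █
    (7,9)@(15, 19): e=[24,10,-4] → ·
    (2,10)@(5, 21): e=[0,30,0] → ·  [on edge]
  covered (4 px):
    · · · · · · · · · · ·
    · · · · · · · · · · ·
    · · · · · · · · · · ·
    · · · · · · · · · · ·
    · · · · · · · · · · ·
    · · · · · · · · · · ·
    · · · · · · · · · · ·
    · · · · · · · · · · ·
    · · · · · · · · · · ·
    · · · █ █ █ █ · · · ·
    · · · · · · · · · · ·
T2:
  2·area = 20
  edge (12, 14)→(2, 14): d=(-10,0) right/bottom  bias=-1
  edge (2, 14)→(12, 12): d=(10,-2) top-left  bias=+0
  edge (12, 12)→(12, 14): d=(0,2) right/bottom  bias=-1
    (8,5)@(17, 11): e=[30,0,-10] → ·  [on edge]
    (3,6)@(7, 13): e=[10,0,10] → █  [on edge]
    (4,6)@(9, 13): e=[10,4,6] → █
    (5,6)@(11, 13): e=[10,8,2] → █
    (6,6)@(13, 13): e=[10,12,-2] → ·
    (3,7)@(7, 15): e=[-10,20,10] → ·
    (4,7)@(9, 15): e=[-10,24,6] → ·
    (5,7)@(11, 15): e=[-10,28,2] → ·
  covered (3 px):
    · · · · · · · · · · ·
    · · · · · · · · · · ·
    · · · · · · · · · · ·
    · · · · · · · · · · ·
    · · · · · · · · · · ·
    · · · · · · · · · · ·
    · · · █ █ █ · · · · ·
    · · · · · · · · · · ·
    · · · · · · · · · · ·
    · · · · · · · · · · ·
    · · · · · · · · · · ·

Z-buffer (winner per pixel, '.' = empty):
  . . . . . . . . . . .
  . . . . . . . . . . .
  . . . . . . . . . . .
  . . . . . . . . . . .
  . . 0 . . . . . . . .
  . . . 0 . . . . . . .
  . . . 2 2 2 . . . . .
  . . . . . 0 0 . . . .
  . . . . . . 0 0 . . .
  . . . 1 1 1 1 0 0 . .
  . . . . . . . . . . .

Result: -1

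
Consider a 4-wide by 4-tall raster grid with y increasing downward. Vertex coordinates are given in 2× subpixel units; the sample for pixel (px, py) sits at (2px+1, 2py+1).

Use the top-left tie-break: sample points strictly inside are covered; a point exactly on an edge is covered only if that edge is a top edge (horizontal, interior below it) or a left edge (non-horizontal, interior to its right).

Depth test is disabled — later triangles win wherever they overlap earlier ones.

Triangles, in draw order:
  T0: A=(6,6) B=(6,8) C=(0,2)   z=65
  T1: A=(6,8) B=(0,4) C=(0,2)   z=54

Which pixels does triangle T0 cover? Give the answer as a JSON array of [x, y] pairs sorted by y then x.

T0:
  2·area = 12
  edge (6, 6)→(6, 8): d=(0,2) right/bottom  bias=-1
  edge (6, 8)→(0, 2): d=(-6,-6) top-left  bias=+0
  edge (0, 2)→(6, 6): d=(6,4) right/bottom  bias=-1
    (0,1)@(1, 3): e=[10,0,2] → #  [on edge]
    (1,1)@(3, 3): e=[6,12,-6] → ·
    (0,2)@(1, 5): e=[10,-12,14] → ·
    (1,2)@(3, 5): e=[6,0,6] → #  [on edge]
    (2,2)@(5, 5): e=[2,12,-2] → ·
    (1,3)@(3, 7): e=[6,-12,18] → ·
    (2,3)@(5, 7): e=[2,0,10] → #  [on edge]
    (3,3)@(7, 7): e=[-2,12,2] → ·
  covered (3 px):
    · · · ·
    # · · ·
    · # · ·
    · · # ·
T1:
  2·area = 12
  edge (6, 8)→(0, 4): d=(-6,-4) top-left  bias=+0
  edge (0, 4)→(0, 2): d=(0,-2) top-left  bias=+0
  edge (0, 2)→(6, 8): d=(6,6) right/bottom  bias=-1
    (0,1)@(1, 3): e=[10,2,0] → ·  [on edge]
    (1,2)@(3, 5): e=[6,6,0] → ·  [on edge]
    (2,3)@(5, 7): e=[2,10,0] → ·  [on edge]
  covered (0 px):
    · · · ·
    · · · ·
    · · · ·
    · · · ·

Answer: [[0,1],[1,2],[2,3]]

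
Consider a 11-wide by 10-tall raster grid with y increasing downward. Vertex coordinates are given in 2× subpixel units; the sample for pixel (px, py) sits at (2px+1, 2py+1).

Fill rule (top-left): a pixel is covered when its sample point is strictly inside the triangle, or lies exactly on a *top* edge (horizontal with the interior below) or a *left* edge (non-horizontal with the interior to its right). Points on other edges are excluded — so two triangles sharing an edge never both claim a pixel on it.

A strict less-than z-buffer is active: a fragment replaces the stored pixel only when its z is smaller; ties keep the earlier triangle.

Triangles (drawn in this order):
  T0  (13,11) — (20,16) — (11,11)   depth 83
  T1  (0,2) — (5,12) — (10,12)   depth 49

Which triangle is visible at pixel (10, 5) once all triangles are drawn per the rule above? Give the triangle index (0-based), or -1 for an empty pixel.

T0:
  2·area = 10
  edge (13, 11)→(20, 16): d=(7,5) right/bottom  bias=-1
  edge (20, 16)→(11, 11): d=(-9,-5) top-left  bias=+0
  edge (11, 11)→(13, 11): d=(2,0) top-left  bias=+0
    (0,5)@(1, 11): e=[60,-50,0] → ·  [on edge]
    (1,5)@(3, 11): e=[50,-40,0] → ·  [on edge]
    (2,5)@(5, 11): e=[40,-30,0] → ·  [on edge]
    (3,5)@(7, 11): e=[30,-20,0] → ·  [on edge]
    (4,5)@(9, 11): e=[20,-10,0] → ·  [on edge]
    (5,5)@(11, 11): e=[10,0,0] → █  [on edge]
    (6,5)@(13, 11): e=[0,10,0] → ·  [on edge]
    (7,5)@(15, 11): e=[-10,20,0] → ·  [on edge]
    (8,5)@(17, 11): e=[-20,30,0] → ·  [on edge]
    (9,5)@(19, 11): e=[-30,40,0] → ·  [on edge]
    (10,5)@(21, 11): e=[-40,50,0] → ·  [on edge]
    (5,6)@(11, 13): e=[24,-18,4] → ·
  covered (2 px):
    · · · · · · · · · · ·
    · · · · · · · · · · ·
    · · · · · · · · · · ·
    · · · · · · · · · · ·
    · · · · · · · · · · ·
    · · · · · █ · · · · ·
    · · · · · · · █ · · ·
    · · · · · · · · · · ·
    · · · · · · · · · · ·
    · · · · · · · · · · ·
T1:
  2·area = 50  (B↔C swapped to make it positive)
  edge (0, 2)→(10, 12): d=(10,10) right/bottom  bias=-1
  edge (10, 12)→(5, 12): d=(-5,0) right/bottom  bias=-1
  edge (5, 12)→(0, 2): d=(-5,-10) top-left  bias=+0
    (0,1)@(1, 3): e=[0,45,5] → ·  [on edge]
    (1,2)@(3, 5): e=[0,35,15] → ·  [on edge]
    (1,3)@(3, 7): e=[20,25,5] → █
    (2,3)@(5, 7): e=[0,25,25] → ·  [on edge]
    (1,4)@(3, 9): e=[40,15,-5] → ·
    (2,4)@(5, 9): e=[20,15,15] → █
    (3,4)@(7, 9): e=[0,15,35] → ·  [on edge]
    (2,5)@(5, 11): e=[40,5,5] → █
    (3,5)@(7, 11): e=[20,5,25] → █
    (4,5)@(9, 11): e=[0,5,45] → ·  [on edge]
    (2,6)@(5, 13): e=[60,-5,-5] → ·
    (3,6)@(7, 13): e=[40,-5,15] → ·
    (5,6)@(11, 13): e=[0,-5,55] → ·  [on edge]
    (6,7)@(13, 15): e=[0,-15,65] → ·  [on edge]
    (7,8)@(15, 17): e=[0,-25,75] → ·  [on edge]
    (8,9)@(17, 19): e=[0,-35,85] → ·  [on edge]
  covered (4 px):
    · · · · · · · · · · ·
    · · · · · · · · · · ·
    · · · · · · · · · · ·
    · █ · · · · · · · · ·
    · · █ · · · · · · · ·
    · · █ █ · · · · · · ·
    · · · · · · · · · · ·
    · · · · · · · · · · ·
    · · · · · · · · · · ·
    · · · · · · · · · · ·

Z-buffer (winner per pixel, '.' = empty):
  . . . . . . . . . . .
  . . . . . . . . . . .
  . . . . . . . . . . .
  . 1 . . . . . . . . .
  . . 1 . . . . . . . .
  . . 1 1 . 0 . . . . .
  . . . . . . . 0 . . .
  . . . . . . . . . . .
  . . . . . . . . . . .
  . . . . . . . . . . .

Final: -1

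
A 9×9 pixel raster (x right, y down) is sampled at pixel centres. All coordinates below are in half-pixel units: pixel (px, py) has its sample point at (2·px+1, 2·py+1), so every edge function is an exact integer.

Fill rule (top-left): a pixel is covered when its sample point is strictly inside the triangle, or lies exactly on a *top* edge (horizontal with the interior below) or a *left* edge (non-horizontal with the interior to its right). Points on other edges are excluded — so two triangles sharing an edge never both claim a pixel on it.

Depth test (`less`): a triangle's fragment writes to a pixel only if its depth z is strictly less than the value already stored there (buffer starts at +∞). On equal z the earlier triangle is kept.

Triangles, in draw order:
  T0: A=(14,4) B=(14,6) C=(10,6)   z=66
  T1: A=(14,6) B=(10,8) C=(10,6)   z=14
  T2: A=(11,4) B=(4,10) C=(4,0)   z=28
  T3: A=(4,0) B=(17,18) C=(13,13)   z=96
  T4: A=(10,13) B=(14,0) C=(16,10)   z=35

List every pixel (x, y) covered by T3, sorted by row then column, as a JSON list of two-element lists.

T0:
  2·area = 8
  edge (14, 4)→(14, 6): d=(0,2) right/bottom  bias=-1
  edge (14, 6)→(10, 6): d=(-4,0) right/bottom  bias=-1
  edge (10, 6)→(14, 4): d=(4,-2) top-left  bias=+0
    (6,2)@(13, 5): e=[2,4,2] → █
    (7,2)@(15, 5): e=[-2,4,6] → ·
    (6,3)@(13, 7): e=[2,-4,10] → ·
  covered (1 px):
    · · · · · · · · ·
    · · · · · · · · ·
    · · · · · · █ · ·
    · · · · · · · · ·
    · · · · · · · · ·
    · · · · · · · · ·
    · · · · · · · · ·
    · · · · · · · · ·
    · · · · · · · · ·
T1:
  2·area = 8
  edge (14, 6)→(10, 8): d=(-4,2) right/bottom  bias=-1
  edge (10, 8)→(10, 6): d=(0,-2) top-left  bias=+0
  edge (10, 6)→(14, 6): d=(4,0) top-left  bias=+0
    (5,3)@(11, 7): e=[2,2,4] → █
    (6,3)@(13, 7): e=[-2,6,4] → ·
    (5,4)@(11, 9): e=[-6,2,12] → ·
  covered (1 px):
    · · · · · · · · ·
    · · · · · · · · ·
    · · · · · · · · ·
    · · · · · █ · · ·
    · · · · · · · · ·
    · · · · · · · · ·
    · · · · · · · · ·
    · · · · · · · · ·
    · · · · · · · · ·
T2:
  2·area = 70
  edge (11, 4)→(4, 10): d=(-7,6) right/bottom  bias=-1
  edge (4, 10)→(4, 0): d=(0,-10) top-left  bias=+0
  edge (4, 0)→(11, 4): d=(7,4) right/bottom  bias=-1
    (2,0)@(5, 1): e=[57,10,3] → █
    (3,0)@(7, 1): e=[45,30,-5] → ·
    (2,1)@(5, 3): e=[43,10,17] → █
    (3,1)@(7, 3): e=[31,30,9] → █
    (4,1)@(9, 3): e=[19,50,1] → █
    (5,1)@(11, 3): e=[7,70,-7] → ·
    (2,2)@(5, 5): e=[29,10,31] → █
    (5,2)@(11, 5): e=[-7,70,7] → ·
    (2,3)@(5, 7): e=[15,10,45] → █
    (4,3)@(9, 7): e=[-9,50,29] → ·
    (2,4)@(5, 9): e=[1,10,59] → █
    (3,4)@(7, 9): e=[-11,30,51] → ·
  covered (10 px):
    · · █ · · · · · ·
    · · █ █ █ · · · ·
    · · █ █ █ · · · ·
    · · █ █ · · · · ·
    · · █ · · · · · ·
    · · · · · · · · ·
    · · · · · · · · ·
    · · · · · · · · ·
    · · · · · · · · ·
T3:
  2·area = 7
  edge (4, 0)→(17, 18): d=(13,18) right/bottom  bias=-1
  edge (17, 18)→(13, 13): d=(-4,-5) top-left  bias=+0
  edge (13, 13)→(4, 0): d=(-9,-13) top-left  bias=+0
    (2,1)@(5, 3): e=[21,0,-14] → ·  [on edge]
    (4,3)@(9, 7): e=[1,4,2] → █
    (5,3)@(11, 7): e=[-35,14,28] → ·
    (4,4)@(9, 9): e=[27,-4,-16] → ·
    (6,6)@(13, 13): e=[7,0,0] → █  [on edge]
    (7,6)@(15, 13): e=[-29,10,26] → ·
    (6,7)@(13, 15): e=[33,-8,-18] → ·
  covered (2 px):
    · · · · · · · · ·
    · · · · · · · · ·
    · · · · · · · · ·
    · · · · █ · · · ·
    · · · · · · · · ·
    · · · · · · · · ·
    · · · · · · █ · ·
    · · · · · · · · ·
    · · · · · · · · ·
T4:
  2·area = 66
  edge (10, 13)→(14, 0): d=(4,-13) top-left  bias=+0
  edge (14, 0)→(16, 10): d=(2,10) right/bottom  bias=-1
  edge (16, 10)→(10, 13): d=(-6,3) right/bottom  bias=-1
    (6,2)@(13, 5): e=[7,20,39] → █
    (7,2)@(15, 5): e=[33,0,33] → ·  [on edge]
    (6,3)@(13, 7): e=[15,24,27] → █
    (7,3)@(15, 7): e=[41,4,21] → █
    (8,3)@(17, 7): e=[67,-16,15] → ·
    (6,4)@(13, 9): e=[23,28,15] → █
    (8,4)@(17, 9): e=[75,-12,3] → ·
    (5,5)@(11, 11): e=[5,52,9] → █
    (7,5)@(15, 11): e=[57,12,-3] → ·
    (5,6)@(11, 13): e=[13,56,-3] → ·
    (6,6)@(13, 13): e=[39,36,-9] → ·
    (8,7)@(17, 15): e=[99,0,-33] → ·  [on edge]
  covered (7 px):
    · · · · · · · · ·
    · · · · · · · · ·
    · · · · · · █ · ·
    · · · · · · █ █ ·
    · · · · · · █ █ ·
    · · · · · █ █ · ·
    · · · · · · · · ·
    · · · · · · · · ·
    · · · · · · · · ·

Final: [[4,3],[6,6]]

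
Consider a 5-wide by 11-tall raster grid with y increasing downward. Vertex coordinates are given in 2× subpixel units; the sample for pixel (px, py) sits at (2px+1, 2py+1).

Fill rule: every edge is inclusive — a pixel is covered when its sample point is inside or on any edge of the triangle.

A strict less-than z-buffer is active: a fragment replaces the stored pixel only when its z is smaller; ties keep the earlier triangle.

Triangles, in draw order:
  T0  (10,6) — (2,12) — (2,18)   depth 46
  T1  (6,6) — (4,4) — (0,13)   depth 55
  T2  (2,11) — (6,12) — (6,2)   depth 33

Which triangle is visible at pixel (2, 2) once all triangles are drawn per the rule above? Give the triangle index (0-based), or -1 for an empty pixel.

T0:
  2·area = 48  (B↔C swapped to make it positive)
  edge (10, 6)→(2, 18): d=(-8,12) inclusive
  edge (2, 18)→(2, 12): d=(0,-6) inclusive
  edge (2, 12)→(10, 6): d=(8,-6) inclusive
    (4,3)@(9, 7): e=[4,42,2] → #
    (3,4)@(7, 9): e=[12,30,6] → #
    (4,4)@(9, 9): e=[-12,42,18] → ·
    (2,5)@(5, 11): e=[20,18,10] → #
    (3,5)@(7, 11): e=[-4,30,22] → ·
    (1,6)@(3, 13): e=[28,6,14] → #
    (3,6)@(7, 13): e=[-20,30,38] → ·
    (1,7)@(3, 15): e=[12,6,30] → #
    (2,7)@(5, 15): e=[-12,18,42] → ·
    (1,8)@(3, 17): e=[-4,6,46] → ·
  covered (6 px):
    · · · · ·
    · · · · ·
    · · · · ·
    · · · · #
    · · · # ·
    · · # · ·
    · # # · ·
    · # · · ·
    · · · · ·
    · · · · ·
    · · · · ·
T1:
  2·area = 26  (B↔C swapped to make it positive)
  edge (6, 6)→(0, 13): d=(-6,7) inclusive
  edge (0, 13)→(4, 4): d=(4,-9) inclusive
  edge (4, 4)→(6, 6): d=(2,2) inclusive
    (0,0)@(1, 1): e=[65,-39,0] → ·  [on edge]
    (1,1)@(3, 3): e=[39,-13,0] → ·  [on edge]
    (2,2)@(5, 5): e=[13,13,0] → #  [on edge]
    (3,2)@(7, 5): e=[-1,31,-4] → ·
    (1,3)@(3, 7): e=[15,3,8] → #
    (3,3)@(7, 7): e=[-13,39,0] → ·  [on edge]
    (1,4)@(3, 9): e=[3,11,12] → #
    (2,4)@(5, 9): e=[-11,29,8] → ·
    (4,4)@(9, 9): e=[-39,65,0] → ·  [on edge]
    (0,5)@(1, 11): e=[5,1,20] → #
    (1,5)@(3, 11): e=[-9,19,16] → ·
    (0,6)@(1, 13): e=[-7,9,24] → ·
  covered (5 px):
    · · · · ·
    · · · · ·
    · · # · ·
    · # # · ·
    · # · · ·
    # · · · ·
    · · · · ·
    · · · · ·
    · · · · ·
    · · · · ·
    · · · · ·
T2:
  2·area = 40  (B↔C swapped to make it positive)
  edge (2, 11)→(6, 2): d=(4,-9) inclusive
  edge (6, 2)→(6, 12): d=(0,10) inclusive
  edge (6, 12)→(2, 11): d=(-4,-1) inclusive
    (2,2)@(5, 5): e=[3,10,27] → #
    (3,2)@(7, 5): e=[21,-10,29] → ·
    (2,3)@(5, 7): e=[11,10,19] → #
    (3,3)@(7, 7): e=[29,-10,21] → ·
    (1,4)@(3, 9): e=[1,30,9] → #
    (3,4)@(7, 9): e=[37,-10,13] → ·
    (1,5)@(3, 11): e=[9,30,1] → #
    (3,5)@(7, 11): e=[45,-10,5] → ·
    (1,6)@(3, 13): e=[17,30,-7] → ·
    (2,6)@(5, 13): e=[35,10,-5] → ·
  covered (6 px):
    · · · · ·
    · · · · ·
    · · # · ·
    · · # · ·
    · # # · ·
    · # # · ·
    · · · · ·
    · · · · ·
    · · · · ·
    · · · · ·
    · · · · ·

Z-buffer (winner per pixel, '.' = empty):
  . . . . .
  . . . . .
  . . 2 . .
  . 1 2 . 0
  . 2 2 0 .
  1 2 2 . .
  . 0 0 . .
  . 0 . . .
  . . . . .
  . . . . .
  . . . . .

Result: 2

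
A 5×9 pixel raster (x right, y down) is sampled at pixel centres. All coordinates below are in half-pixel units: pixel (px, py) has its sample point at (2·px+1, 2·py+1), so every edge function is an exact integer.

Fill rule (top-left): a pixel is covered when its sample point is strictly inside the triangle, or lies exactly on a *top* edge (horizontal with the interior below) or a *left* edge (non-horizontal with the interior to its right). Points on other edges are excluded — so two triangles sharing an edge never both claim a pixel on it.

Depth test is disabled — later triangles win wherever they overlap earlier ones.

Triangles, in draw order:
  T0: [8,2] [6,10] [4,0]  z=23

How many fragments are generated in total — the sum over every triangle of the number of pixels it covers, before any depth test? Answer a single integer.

T0:
  2·area = 36
  edge (8, 2)→(6, 10): d=(-2,8) right/bottom  bias=-1
  edge (6, 10)→(4, 0): d=(-2,-10) top-left  bias=+0
  edge (4, 0)→(8, 2): d=(4,2) right/bottom  bias=-1
    (2,0)@(5, 1): e=[26,8,2] → #
    (3,0)@(7, 1): e=[10,28,-2] → ·
    (2,1)@(5, 3): e=[22,4,10] → #
    (3,1)@(7, 3): e=[6,24,6] → #
    (4,1)@(9, 3): e=[-10,44,2] → ·
    (2,2)@(5, 5): e=[18,0,18] → #  [on edge]
    (4,2)@(9, 5): e=[-14,40,10] → ·
    (2,3)@(5, 7): e=[14,-4,26] → ·
    (3,3)@(7, 7): e=[-2,16,22] → ·
    (3,7)@(7, 15): e=[-18,0,54] → ·  [on edge]
  covered (5 px):
    · · # · ·
    · · # # ·
    · · # # ·
    · · · · ·
    · · · · ·
    · · · · ·
    · · · · ·
    · · · · ·
    · · · · ·

Result: 5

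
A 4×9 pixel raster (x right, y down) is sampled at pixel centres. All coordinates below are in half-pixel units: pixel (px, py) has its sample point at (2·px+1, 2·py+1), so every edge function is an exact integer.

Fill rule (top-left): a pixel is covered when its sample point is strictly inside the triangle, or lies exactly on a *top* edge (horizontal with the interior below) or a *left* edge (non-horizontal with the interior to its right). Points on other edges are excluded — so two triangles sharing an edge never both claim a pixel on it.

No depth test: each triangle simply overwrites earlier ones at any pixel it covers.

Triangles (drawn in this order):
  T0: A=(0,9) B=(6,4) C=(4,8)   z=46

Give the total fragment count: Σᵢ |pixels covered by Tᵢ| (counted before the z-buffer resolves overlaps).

T0:
  2·area = 14
  edge (0, 9)→(6, 4): d=(6,-5) top-left  bias=+0
  edge (6, 4)→(4, 8): d=(-2,4) right/bottom  bias=-1
  edge (4, 8)→(0, 9): d=(-4,1) right/bottom  bias=-1
    (2,2)@(5, 5): e=[1,2,11] → █
    (3,2)@(7, 5): e=[11,-6,9] → ·
    (1,3)@(3, 7): e=[3,6,5] → █
    (2,3)@(5, 7): e=[13,-2,3] → ·
    (1,4)@(3, 9): e=[15,2,-3] → ·
  covered (2 px):
    · · · ·
    · · · ·
    · · █ ·
    · █ · ·
    · · · ·
    · · · ·
    · · · ·
    · · · ·
    · · · ·

Final: 2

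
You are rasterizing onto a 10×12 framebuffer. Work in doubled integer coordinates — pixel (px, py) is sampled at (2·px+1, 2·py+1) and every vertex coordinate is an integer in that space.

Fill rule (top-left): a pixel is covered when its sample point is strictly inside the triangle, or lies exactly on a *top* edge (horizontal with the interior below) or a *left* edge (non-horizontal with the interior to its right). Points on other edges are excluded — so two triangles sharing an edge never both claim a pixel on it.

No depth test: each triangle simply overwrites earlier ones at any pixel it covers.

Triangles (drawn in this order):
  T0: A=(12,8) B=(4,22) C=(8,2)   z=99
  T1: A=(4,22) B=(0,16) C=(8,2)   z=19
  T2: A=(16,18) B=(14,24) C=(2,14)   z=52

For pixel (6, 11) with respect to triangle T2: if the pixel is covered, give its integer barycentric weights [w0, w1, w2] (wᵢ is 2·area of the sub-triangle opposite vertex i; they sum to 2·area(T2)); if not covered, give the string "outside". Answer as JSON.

T0:
  2·area = 104
  edge (12, 8)→(4, 22): d=(-8,14) right/bottom  bias=-1
  edge (4, 22)→(8, 2): d=(4,-20) top-left  bias=+0
  edge (8, 2)→(12, 8): d=(4,6) right/bottom  bias=-1
    (4,2)@(9, 5): e=[66,32,6] → █
    (5,2)@(11, 5): e=[38,72,-6] → ·
    (3,3)@(7, 7): e=[78,0,26] → █  [on edge]
    (5,3)@(11, 7): e=[22,80,2] → █
    (6,3)@(13, 7): e=[-6,120,-10] → ·
    (3,4)@(7, 9): e=[62,8,34] → █
    (6,4)@(13, 9): e=[-22,128,-2] → ·
    (3,5)@(7, 11): e=[46,16,42] → █
    (5,5)@(11, 11): e=[-10,96,18] → ·
    (3,6)@(7, 13): e=[30,24,50] → █
    (5,6)@(11, 13): e=[-26,104,26] → ·
    (3,7)@(7, 15): e=[14,32,58] → █
    (2,8)@(5, 17): e=[26,0,78] → █  [on edge]
  covered (14 px):
    · · · · · · · · · ·
    · · · · · · · · · ·
    · · · · █ · · · · ·
    · · · █ █ █ · · · ·
    · · · █ █ █ · · · ·
    · · · █ █ · · · · ·
    · · · █ █ · · · · ·
    · · · █ · · · · · ·
    · · █ · · · · · · ·
    · · █ · · · · · · ·
    · · · · · · · · · ·
    · · · · · · · · · ·
T1:
  2·area = 104
  edge (4, 22)→(0, 16): d=(-4,-6) top-left  bias=+0
  edge (0, 16)→(8, 2): d=(8,-14) top-left  bias=+0
  edge (8, 2)→(4, 22): d=(-4,20) right/bottom  bias=-1
    (3,2)@(7, 5): e=[86,10,8] → █
    (4,2)@(9, 5): e=[98,38,-32] → ·
    (3,3)@(7, 7): e=[78,26,0] → ·  [on edge]
    (2,4)@(5, 9): e=[58,14,32] → █
    (3,4)@(7, 9): e=[70,42,-8] → ·
    (1,5)@(3, 11): e=[38,2,64] → █
    (3,5)@(7, 11): e=[62,58,-16] → ·
    (1,6)@(3, 13): e=[30,18,56] → █
    (3,6)@(7, 13): e=[54,74,-24] → ·
    (0,7)@(1, 15): e=[10,6,88] → █
    (3,7)@(7, 15): e=[46,90,-32] → ·
    (0,8)@(1, 17): e=[2,22,80] → █
    (2,8)@(5, 17): e=[26,78,0] → ·  [on edge]
  covered (12 px):
    · · · · · · · · · ·
    · · · · · · · · · ·
    · · · █ · · · · · ·
    · · · · · · · · · ·
    · · █ · · · · · · ·
    · █ █ · · · · · · ·
    · █ █ · · · · · · ·
    █ █ █ · · · · · · ·
    █ █ · · · · · · · ·
    · █ · · · · · · · ·
    · · · · · · · · · ·
    · · · · · · · · · ·
T2:
  2·area = 92
  edge (16, 18)→(14, 24): d=(-2,6) right/bottom  bias=-1
  edge (14, 24)→(2, 14): d=(-12,-10) top-left  bias=+0
  edge (2, 14)→(16, 18): d=(14,4) right/bottom  bias=-1
    (9,4)@(19, 9): e=[0,230,-138] → ·  [on edge]
    (2,7)@(5, 15): e=[72,18,2] → █
    (3,7)@(7, 15): e=[60,38,-6] → ·
    (8,7)@(17, 15): e=[0,138,-46] → ·  [on edge]
    (2,8)@(5, 17): e=[68,-6,30] → ·
    (3,8)@(7, 17): e=[56,14,22] → █
    (4,8)@(9, 17): e=[44,34,14] → █
    (5,8)@(11, 17): e=[32,54,6] → █
    (6,8)@(13, 17): e=[20,74,-2] → ·
    (3,9)@(7, 19): e=[52,-10,50] → ·
    (4,9)@(9, 19): e=[40,10,42] → █
    (6,9)@(13, 19): e=[16,50,26] → █
    (7,10)@(15, 21): e=[0,46,46] → ·  [on edge]
  covered (11 px):
    · · · · · · · · · ·
    · · · · · · · · · ·
    · · · · · · · · · ·
    · · · · · · · · · ·
    · · · · · · · · · ·
    · · · · · · · · · ·
    · · · · · · · · · ·
    · · █ · · · · · · ·
    · · · █ █ █ · · · ·
    · · · · █ █ █ █ · ·
    · · · · · █ █ · · ·
    · · · · · · █ · · ·

Result: [2,82,8]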